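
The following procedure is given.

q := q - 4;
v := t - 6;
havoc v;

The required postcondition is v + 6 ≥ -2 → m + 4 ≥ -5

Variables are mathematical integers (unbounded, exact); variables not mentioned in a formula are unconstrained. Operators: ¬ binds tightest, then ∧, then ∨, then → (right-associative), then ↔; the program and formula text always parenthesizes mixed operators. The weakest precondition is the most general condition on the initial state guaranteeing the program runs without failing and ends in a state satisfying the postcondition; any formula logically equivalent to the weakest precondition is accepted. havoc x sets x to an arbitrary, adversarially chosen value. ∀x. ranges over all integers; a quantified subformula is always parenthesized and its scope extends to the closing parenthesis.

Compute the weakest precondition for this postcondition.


Working backward. After the program, the postcondition v + 6 ≥ -2 → m + 4 ≥ -5 must hold; in canonical form it is v ≥ -8 → m ≥ -9.
Before havoc v: ∀v_1. (v_1 ≥ -8 → m ≥ -9)
Before v := t - 6: ∀v_1. (v_1 ≥ -8 → m ≥ -9)
Before q := q - 4: ∀v_1. (v_1 ≥ -8 → m ≥ -9)
Answer: WP = ∀v_1. (v_1 ≥ -8 → m ≥ -9)


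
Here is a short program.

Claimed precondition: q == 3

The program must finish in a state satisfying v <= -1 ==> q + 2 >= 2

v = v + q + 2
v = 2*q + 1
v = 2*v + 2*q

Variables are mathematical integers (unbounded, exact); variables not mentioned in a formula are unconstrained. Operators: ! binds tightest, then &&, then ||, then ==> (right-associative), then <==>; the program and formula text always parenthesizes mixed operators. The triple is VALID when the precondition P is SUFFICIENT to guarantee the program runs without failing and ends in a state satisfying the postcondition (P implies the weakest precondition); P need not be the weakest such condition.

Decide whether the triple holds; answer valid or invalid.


Working backward. After the program, the postcondition v <= -1 ==> q + 2 >= 2 must hold; in canonical form it is v <= -1 ==> q >= 0.
Before v := 2*v + 2*q: 2*q + 2*v <= -1 ==> q >= 0
Before v := 2*q + 1: 6*q <= -3 ==> q >= 0
Before v := v + q + 2: 6*q <= -3 ==> q >= 0
The weakest precondition is 6*q <= -3 ==> q >= 0.
Check whether q == 3 implies it.
Every state satisfying the precondition satisfies the weakest precondition: the implication holds.
Answer: valid


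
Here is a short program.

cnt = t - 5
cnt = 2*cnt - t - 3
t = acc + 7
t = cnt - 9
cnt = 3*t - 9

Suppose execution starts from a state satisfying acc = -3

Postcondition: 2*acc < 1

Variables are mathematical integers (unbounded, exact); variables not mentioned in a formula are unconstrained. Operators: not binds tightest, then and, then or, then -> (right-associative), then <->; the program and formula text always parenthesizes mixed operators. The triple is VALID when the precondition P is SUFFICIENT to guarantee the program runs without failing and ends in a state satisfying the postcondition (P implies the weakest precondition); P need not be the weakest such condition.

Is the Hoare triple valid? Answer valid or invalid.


Working backward. After the program, 2*acc < 1 must hold.
Before cnt := 3*t - 9: 2*acc < 1
Before t := cnt - 9: 2*acc < 1
Before t := acc + 7: 2*acc < 1
Before cnt := 2*cnt - t - 3: 2*acc < 1
Before cnt := t - 5: 2*acc < 1
The weakest precondition is 2*acc < 1.
Check whether acc = -3 implies it.
Every state satisfying the precondition satisfies the weakest precondition: the implication holds.
Answer: valid


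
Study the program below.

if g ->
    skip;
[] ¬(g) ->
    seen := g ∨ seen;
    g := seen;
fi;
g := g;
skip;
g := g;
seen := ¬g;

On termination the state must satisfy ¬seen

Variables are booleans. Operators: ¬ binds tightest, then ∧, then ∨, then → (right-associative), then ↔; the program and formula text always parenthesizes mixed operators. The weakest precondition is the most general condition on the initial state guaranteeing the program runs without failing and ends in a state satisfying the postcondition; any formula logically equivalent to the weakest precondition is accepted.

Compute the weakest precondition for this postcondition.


Working backward. After the program, ¬seen must hold.
Before seen := ¬g: g
Before g := g: g
Before skip: g
Before g := g: g
Then branch requires g; else branch requires g ∨ seen.
Before the if: (¬g) → (g ∨ seen)
Answer: WP = (¬g) → (g ∨ seen)


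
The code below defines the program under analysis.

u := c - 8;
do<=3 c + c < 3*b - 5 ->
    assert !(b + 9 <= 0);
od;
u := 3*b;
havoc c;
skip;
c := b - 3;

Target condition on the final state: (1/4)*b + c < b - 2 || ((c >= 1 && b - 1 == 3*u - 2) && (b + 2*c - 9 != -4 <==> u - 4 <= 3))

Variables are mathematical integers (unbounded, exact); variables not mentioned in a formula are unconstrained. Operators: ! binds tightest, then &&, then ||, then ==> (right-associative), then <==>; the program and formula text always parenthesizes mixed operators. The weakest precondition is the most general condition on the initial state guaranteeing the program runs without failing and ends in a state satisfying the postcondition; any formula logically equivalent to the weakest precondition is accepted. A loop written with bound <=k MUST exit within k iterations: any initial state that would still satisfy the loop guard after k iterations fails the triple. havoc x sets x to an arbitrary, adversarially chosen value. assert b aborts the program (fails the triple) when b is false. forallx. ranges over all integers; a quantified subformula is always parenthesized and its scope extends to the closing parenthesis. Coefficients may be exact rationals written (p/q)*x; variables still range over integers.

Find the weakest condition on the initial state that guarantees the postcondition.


Working backward. After the program, the postcondition (1/4)*b + c < b - 2 || ((c >= 1 && b - 1 == 3*u - 2) && (b + 2*c - 9 != -4 <==> u - 4 <= 3)) must hold; in canonical form it is c < (3/4)*b - 2 || (c >= 1 && b == 3*u - 1 && (b + 2*c != 5 <==> u <= 7)).
Before c := b - 3: (1/4)*b < 1 || (b >= 4 && b == 3*u - 1 && (3*b != 11 <==> u <= 7))
Before skip: (1/4)*b < 1 || (b >= 4 && b == 3*u - 1 && (3*b != 11 <==> u <= 7))
Before havoc c: (1/4)*b < 1 || (b >= 4 && b == 3*u - 1 && (3*b != 11 <==> u <= 7))
Before u := 3*b: (1/4)*b < 1 || (b >= 4 && 8*b == 1 && (3*b != 11 <==> 3*b <= 7))
Before the loop (bound <=3), unroll the exhaustion recursion (WP_0 = exit-now case; WP_j = one more guarded iteration, up to j = 3):
  WP_0: (!(2*c < 3*b - 5)) && ((1/4)*b < 1 || (b >= 4 && 8*b == 1 && (3*b != 11 <==> 3*b <= 7)))
  WP_1: (2*c < 3*b - 5 ==> ((!(b <= -9)) && (!(2*c < 3*b - 5)) && ((1/4)*b < 1 || (b >= 4 && 8*b == 1 && (3*b != 11 <==> 3*b <= 7))))) && ((!(2*c < 3*b - 5)) ==> ((1/4)*b < 1 || (b >= 4 && 8*b == 1 && (3*b != 11 <==> 3*b <= 7))))
  WP_2: (2*c < 3*b - 5 ==> ((!(b <= -9)) && (2*c < 3*b - 5 ==> ((!(b <= -9)) && (!(2*c < 3*b - 5)) && ((1/4)*b < 1 || (b >= 4 && 8*b == 1 && (3*b != 11 <==> 3*b <= 7))))) && ((!(2*c < 3*b - 5)) ==> ((1/4)*b < 1 || (b >= 4 && 8*b == 1 && (3*b != 11 <==> 3*b <= 7)))))) && ((!(2*c < 3*b - 5)) ==> ((1/4)*b < 1 || (b >= 4 && 8*b == 1 && (3*b != 11 <==> 3*b <= 7))))
  WP_3: (2*c < 3*b - 5 ==> ((!(b <= -9)) && (2*c < 3*b - 5 ==> ((!(b <= -9)) && (2*c < 3*b - 5 ==> ((!(b <= -9)) && (!(2*c < 3*b - 5)) && ((1/4)*b < 1 || (b >= 4 && 8*b == 1 && (3*b != 11 <==> 3*b <= 7))))) && ((!(2*c < 3*b - 5)) ==> ((1/4)*b < 1 || (b >= 4 && 8*b == 1 && (3*b != 11 <==> 3*b <= 7)))))) && ((!(2*c < 3*b - 5)) ==> ((1/4)*b < 1 || (b >= 4 && 8*b == 1 && (3*b != 11 <==> 3*b <= 7)))))) && ((!(2*c < 3*b - 5)) ==> ((1/4)*b < 1 || (b >= 4 && 8*b == 1 && (3*b != 11 <==> 3*b <= 7))))
So before the loop: (2*c < 3*b - 5 ==> ((!(b <= -9)) && (2*c < 3*b - 5 ==> ((!(b <= -9)) && (2*c < 3*b - 5 ==> ((!(b <= -9)) && (!(2*c < 3*b - 5)) && ((1/4)*b < 1 || (b >= 4 && 8*b == 1 && (3*b != 11 <==> 3*b <= 7))))) && ((!(2*c < 3*b - 5)) ==> ((1/4)*b < 1 || (b >= 4 && 8*b == 1 && (3*b != 11 <==> 3*b <= 7)))))) && ((!(2*c < 3*b - 5)) ==> ((1/4)*b < 1 || (b >= 4 && 8*b == 1 && (3*b != 11 <==> 3*b <= 7)))))) && ((!(2*c < 3*b - 5)) ==> ((1/4)*b < 1 || (b >= 4 && 8*b == 1 && (3*b != 11 <==> 3*b <= 7))))
Before u := c - 8: (2*c < 3*b - 5 ==> ((!(b <= -9)) && (2*c < 3*b - 5 ==> ((!(b <= -9)) && (2*c < 3*b - 5 ==> ((!(b <= -9)) && (!(2*c < 3*b - 5)) && ((1/4)*b < 1 || (b >= 4 && 8*b == 1 && (3*b != 11 <==> 3*b <= 7))))) && ((!(2*c < 3*b - 5)) ==> ((1/4)*b < 1 || (b >= 4 && 8*b == 1 && (3*b != 11 <==> 3*b <= 7)))))) && ((!(2*c < 3*b - 5)) ==> ((1/4)*b < 1 || (b >= 4 && 8*b == 1 && (3*b != 11 <==> 3*b <= 7)))))) && ((!(2*c < 3*b - 5)) ==> ((1/4)*b < 1 || (b >= 4 && 8*b == 1 && (3*b != 11 <==> 3*b <= 7))))
Answer: WP = (2*c < 3*b - 5 ==> ((!(b <= -9)) && (2*c < 3*b - 5 ==> ((!(b <= -9)) && (2*c < 3*b - 5 ==> ((!(b <= -9)) && (!(2*c < 3*b - 5)) && ((1/4)*b < 1 || (b >= 4 && 8*b == 1 && (3*b != 11 <==> 3*b <= 7))))) && ((!(2*c < 3*b - 5)) ==> ((1/4)*b < 1 || (b >= 4 && 8*b == 1 && (3*b != 11 <==> 3*b <= 7)))))) && ((!(2*c < 3*b - 5)) ==> ((1/4)*b < 1 || (b >= 4 && 8*b == 1 && (3*b != 11 <==> 3*b <= 7)))))) && ((!(2*c < 3*b - 5)) ==> ((1/4)*b < 1 || (b >= 4 && 8*b == 1 && (3*b != 11 <==> 3*b <= 7))))


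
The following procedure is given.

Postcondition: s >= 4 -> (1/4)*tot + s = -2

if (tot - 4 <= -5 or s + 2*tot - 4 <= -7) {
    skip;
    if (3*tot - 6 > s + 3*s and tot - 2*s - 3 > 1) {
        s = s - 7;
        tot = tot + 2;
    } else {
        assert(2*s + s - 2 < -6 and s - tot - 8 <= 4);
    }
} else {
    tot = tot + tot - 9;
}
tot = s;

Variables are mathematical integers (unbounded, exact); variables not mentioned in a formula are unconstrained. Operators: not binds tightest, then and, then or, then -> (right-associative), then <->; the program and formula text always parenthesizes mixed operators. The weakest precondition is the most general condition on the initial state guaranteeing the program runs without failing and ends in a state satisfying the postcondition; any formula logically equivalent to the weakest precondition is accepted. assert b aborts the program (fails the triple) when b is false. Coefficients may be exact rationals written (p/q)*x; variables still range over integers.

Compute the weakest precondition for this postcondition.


Working backward. After the program, the postcondition s >= 4 -> (1/4)*tot + s = -2 must hold; in canonical form it is s >= 4 -> s + (1/4)*tot = -2.
Before tot := s: s >= 4 -> (5/4)*s = -2
Then branch requires ((3*tot > 4*s + 6 and tot > 2*s + 4) -> (s >= 11 -> (5/4)*s = 27/4)) and ((not (3*tot > 4*s + 6 and tot > 2*s + 4)) -> (3*s < -4 and s <= tot + 12 and (s >= 4 -> (5/4)*s = -2))); else branch requires s >= 4 -> (5/4)*s = -2.
Before the if: ((tot <= -1 or s + 2*tot <= -3) -> (((3*tot > 4*s + 6 and tot > 2*s + 4) -> (s >= 11 -> (5/4)*s = 27/4)) and ((not (3*tot > 4*s + 6 and tot > 2*s + 4)) -> (3*s < -4 and s <= tot + 12 and (s >= 4 -> (5/4)*s = -2))))) and ((not (tot <= -1 or s + 2*tot <= -3)) -> (s >= 4 -> (5/4)*s = -2))
Answer: WP = ((tot <= -1 or s + 2*tot <= -3) -> (((3*tot > 4*s + 6 and tot > 2*s + 4) -> (s >= 11 -> (5/4)*s = 27/4)) and ((not (3*tot > 4*s + 6 and tot > 2*s + 4)) -> (3*s < -4 and s <= tot + 12 and (s >= 4 -> (5/4)*s = -2))))) and ((not (tot <= -1 or s + 2*tot <= -3)) -> (s >= 4 -> (5/4)*s = -2))


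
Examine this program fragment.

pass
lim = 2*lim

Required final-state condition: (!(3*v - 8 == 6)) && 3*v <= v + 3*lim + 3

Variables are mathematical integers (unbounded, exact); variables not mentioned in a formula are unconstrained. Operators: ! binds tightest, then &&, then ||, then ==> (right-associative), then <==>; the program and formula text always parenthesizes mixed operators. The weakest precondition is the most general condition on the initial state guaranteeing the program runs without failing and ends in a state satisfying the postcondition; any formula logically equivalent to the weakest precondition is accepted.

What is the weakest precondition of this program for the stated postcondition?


Working backward. After the program, the postcondition (!(3*v - 8 == 6)) && 3*v <= v + 3*lim + 3 must hold; in canonical form it is (!(3*v == 14)) && 2*v <= 3*lim + 3.
Before lim := 2*lim: (!(3*v == 14)) && 2*v <= 6*lim + 3
Before skip: (!(3*v == 14)) && 2*v <= 6*lim + 3
Answer: WP = (!(3*v == 14)) && 2*v <= 6*lim + 3


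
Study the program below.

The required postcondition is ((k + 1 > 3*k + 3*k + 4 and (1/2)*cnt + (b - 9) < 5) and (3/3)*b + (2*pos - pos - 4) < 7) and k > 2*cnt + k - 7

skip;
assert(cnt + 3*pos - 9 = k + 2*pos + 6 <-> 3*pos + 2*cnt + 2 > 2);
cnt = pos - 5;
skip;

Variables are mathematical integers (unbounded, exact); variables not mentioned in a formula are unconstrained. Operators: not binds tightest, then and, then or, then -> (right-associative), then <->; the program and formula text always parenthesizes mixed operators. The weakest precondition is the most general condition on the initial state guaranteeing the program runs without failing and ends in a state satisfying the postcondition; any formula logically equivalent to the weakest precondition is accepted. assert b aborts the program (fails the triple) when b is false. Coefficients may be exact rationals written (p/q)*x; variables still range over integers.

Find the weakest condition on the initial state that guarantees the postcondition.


Working backward. After the program, the postcondition ((k + 1 > 3*k + 3*k + 4 and (1/2)*cnt + (b - 9) < 5) and (3/3)*b + (2*pos - pos - 4) < 7) and k > 2*cnt + k - 7 must hold; in canonical form it is 5*k < -3 and b + (1/2)*cnt < 14 and b + pos < 11 and 2*cnt < 7.
Before skip: 5*k < -3 and b + (1/2)*cnt < 14 and b + pos < 11 and 2*cnt < 7
Before cnt := pos - 5: 5*k < -3 and b + (1/2)*pos < 33/2 and b + pos < 11 and 2*pos < 17
Before assert cnt + 3*pos - 9 = k + 2*pos + 6 <-> 3*pos + 2*cnt + 2 > 2: (cnt + pos = k + 15 <-> 2*cnt + 3*pos > 0) and 5*k < -3 and b + (1/2)*pos < 33/2 and b + pos < 11 and 2*pos < 17
Before skip: (cnt + pos = k + 15 <-> 2*cnt + 3*pos > 0) and 5*k < -3 and b + (1/2)*pos < 33/2 and b + pos < 11 and 2*pos < 17
Answer: WP = (cnt + pos = k + 15 <-> 2*cnt + 3*pos > 0) and 5*k < -3 and b + (1/2)*pos < 33/2 and b + pos < 11 and 2*pos < 17


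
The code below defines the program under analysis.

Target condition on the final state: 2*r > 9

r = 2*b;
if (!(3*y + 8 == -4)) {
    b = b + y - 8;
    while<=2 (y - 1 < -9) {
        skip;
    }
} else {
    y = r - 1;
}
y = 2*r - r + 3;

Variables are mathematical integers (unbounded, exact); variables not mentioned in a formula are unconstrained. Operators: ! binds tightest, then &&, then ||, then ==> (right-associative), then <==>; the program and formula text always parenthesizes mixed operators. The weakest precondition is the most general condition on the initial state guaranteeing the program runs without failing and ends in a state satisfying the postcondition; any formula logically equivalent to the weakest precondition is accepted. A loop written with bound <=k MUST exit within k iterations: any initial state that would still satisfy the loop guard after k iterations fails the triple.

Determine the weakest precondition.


Working backward. After the program, 2*r > 9 must hold.
Before y := 2*r - r + 3: 2*r > 9
Then branch requires (y < -8 ==> ((y < -8 ==> ((!(y < -8)) && 2*r > 9)) && ((!(y < -8)) ==> 2*r > 9))) && ((!(y < -8)) ==> 2*r > 9); else branch requires 2*r > 9.
Before the if: ((!(3*y == -12)) ==> ((y < -8 ==> ((y < -8 ==> ((!(y < -8)) && 2*r > 9)) && ((!(y < -8)) ==> 2*r > 9))) && ((!(y < -8)) ==> 2*r > 9))) && (3*y == -12 ==> 2*r > 9)
Before r := 2*b: ((!(3*y == -12)) ==> ((y < -8 ==> ((y < -8 ==> ((!(y < -8)) && 4*b > 9)) && ((!(y < -8)) ==> 4*b > 9))) && ((!(y < -8)) ==> 4*b > 9))) && (3*y == -12 ==> 4*b > 9)
Answer: WP = ((!(3*y == -12)) ==> ((y < -8 ==> ((y < -8 ==> ((!(y < -8)) && 4*b > 9)) && ((!(y < -8)) ==> 4*b > 9))) && ((!(y < -8)) ==> 4*b > 9))) && (3*y == -12 ==> 4*b > 9)


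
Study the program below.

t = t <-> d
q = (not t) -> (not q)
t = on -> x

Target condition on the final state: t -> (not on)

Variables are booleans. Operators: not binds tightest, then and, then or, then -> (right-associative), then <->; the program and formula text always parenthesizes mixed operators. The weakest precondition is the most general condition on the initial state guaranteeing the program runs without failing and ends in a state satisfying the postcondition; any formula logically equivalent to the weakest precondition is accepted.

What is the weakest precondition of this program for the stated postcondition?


Working backward. After the program, t -> (not on) must hold.
Before t := on -> x: (on -> x) -> (not on)
Before q := (not t) -> (not q): (on -> x) -> (not on)
Before t := t <-> d: (on -> x) -> (not on)
Answer: WP = (on -> x) -> (not on)


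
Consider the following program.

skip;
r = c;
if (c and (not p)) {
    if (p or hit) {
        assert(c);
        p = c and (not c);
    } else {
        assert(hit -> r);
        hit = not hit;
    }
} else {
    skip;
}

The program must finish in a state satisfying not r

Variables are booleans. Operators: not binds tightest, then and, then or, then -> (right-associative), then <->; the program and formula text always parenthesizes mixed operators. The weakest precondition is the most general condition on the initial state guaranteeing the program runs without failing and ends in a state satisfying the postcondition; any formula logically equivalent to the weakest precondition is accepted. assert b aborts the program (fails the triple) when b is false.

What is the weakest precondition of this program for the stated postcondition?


Working backward. After the program, not r must hold.
Then branch requires ((p or hit) -> (c and (not r))) and ((not (p or hit)) -> ((hit -> r) and (not r))); else branch requires not r.
Before the if: ((c and (not p)) -> (((p or hit) -> (c and (not r))) and ((not (p or hit)) -> ((hit -> r) and (not r))))) and ((not (c and (not p))) -> (not r))
Before r := c: ((c and (not p)) -> ((not (p or hit)) and ((not (p or hit)) -> ((hit -> c) and (not c))))) and ((not (c and (not p))) -> (not c))
Before skip: ((c and (not p)) -> ((not (p or hit)) and ((not (p or hit)) -> ((hit -> c) and (not c))))) and ((not (c and (not p))) -> (not c))
Answer: WP = ((c and (not p)) -> ((not (p or hit)) and ((not (p or hit)) -> ((hit -> c) and (not c))))) and ((not (c and (not p))) -> (not c))


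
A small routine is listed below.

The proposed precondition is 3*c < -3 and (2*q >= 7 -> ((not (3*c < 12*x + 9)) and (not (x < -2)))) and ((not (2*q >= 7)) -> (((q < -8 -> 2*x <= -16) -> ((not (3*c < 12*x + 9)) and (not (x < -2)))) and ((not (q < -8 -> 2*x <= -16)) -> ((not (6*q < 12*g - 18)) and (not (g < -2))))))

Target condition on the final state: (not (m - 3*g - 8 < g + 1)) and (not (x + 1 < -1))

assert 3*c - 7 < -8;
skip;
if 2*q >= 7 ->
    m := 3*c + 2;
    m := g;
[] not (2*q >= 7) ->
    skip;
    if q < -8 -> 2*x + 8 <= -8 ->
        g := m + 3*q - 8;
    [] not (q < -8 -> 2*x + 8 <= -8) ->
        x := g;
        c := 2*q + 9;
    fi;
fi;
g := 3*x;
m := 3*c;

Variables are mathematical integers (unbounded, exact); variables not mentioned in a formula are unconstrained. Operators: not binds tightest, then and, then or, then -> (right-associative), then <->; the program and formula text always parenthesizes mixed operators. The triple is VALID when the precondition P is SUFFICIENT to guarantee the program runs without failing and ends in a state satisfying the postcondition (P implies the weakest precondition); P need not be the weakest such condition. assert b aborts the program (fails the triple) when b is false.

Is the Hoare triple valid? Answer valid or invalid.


Working backward. After the program, the postcondition (not (m - 3*g - 8 < g + 1)) and (not (x + 1 < -1)) must hold; in canonical form it is (not (m < 4*g + 9)) and (not (x < -2)).
Before m := 3*c: (not (3*c < 4*g + 9)) and (not (x < -2))
Before g := 3*x: (not (3*c < 12*x + 9)) and (not (x < -2))
Then branch requires (not (3*c < 12*x + 9)) and (not (x < -2)); else branch requires ((q < -8 -> 2*x <= -16) -> ((not (3*c < 12*x + 9)) and (not (x < -2)))) and ((not (q < -8 -> 2*x <= -16)) -> ((not (6*q < 12*g - 18)) and (not (g < -2)))).
Before the if: (2*q >= 7 -> ((not (3*c < 12*x + 9)) and (not (x < -2)))) and ((not (2*q >= 7)) -> (((q < -8 -> 2*x <= -16) -> ((not (3*c < 12*x + 9)) and (not (x < -2)))) and ((not (q < -8 -> 2*x <= -16)) -> ((not (6*q < 12*g - 18)) and (not (g < -2))))))
Before skip: (2*q >= 7 -> ((not (3*c < 12*x + 9)) and (not (x < -2)))) and ((not (2*q >= 7)) -> (((q < -8 -> 2*x <= -16) -> ((not (3*c < 12*x + 9)) and (not (x < -2)))) and ((not (q < -8 -> 2*x <= -16)) -> ((not (6*q < 12*g - 18)) and (not (g < -2))))))
Before assert 3*c - 7 < -8: 3*c < -1 and (2*q >= 7 -> ((not (3*c < 12*x + 9)) and (not (x < -2)))) and ((not (2*q >= 7)) -> (((q < -8 -> 2*x <= -16) -> ((not (3*c < 12*x + 9)) and (not (x < -2)))) and ((not (q < -8 -> 2*x <= -16)) -> ((not (6*q < 12*g - 18)) and (not (g < -2))))))
The weakest precondition is 3*c < -1 and (2*q >= 7 -> ((not (3*c < 12*x + 9)) and (not (x < -2)))) and ((not (2*q >= 7)) -> (((q < -8 -> 2*x <= -16) -> ((not (3*c < 12*x + 9)) and (not (x < -2)))) and ((not (q < -8 -> 2*x <= -16)) -> ((not (6*q < 12*g - 18)) and (not (g < -2)))))).
Check whether 3*c < -3 and (2*q >= 7 -> ((not (3*c < 12*x + 9)) and (not (x < -2)))) and ((not (2*q >= 7)) -> (((q < -8 -> 2*x <= -16) -> ((not (3*c < 12*x + 9)) and (not (x < -2)))) and ((not (q < -8 -> 2*x <= -16)) -> ((not (6*q < 12*g - 18)) and (not (g < -2)))))) implies it.
Every state satisfying the precondition satisfies the weakest precondition: the implication holds.
Answer: valid


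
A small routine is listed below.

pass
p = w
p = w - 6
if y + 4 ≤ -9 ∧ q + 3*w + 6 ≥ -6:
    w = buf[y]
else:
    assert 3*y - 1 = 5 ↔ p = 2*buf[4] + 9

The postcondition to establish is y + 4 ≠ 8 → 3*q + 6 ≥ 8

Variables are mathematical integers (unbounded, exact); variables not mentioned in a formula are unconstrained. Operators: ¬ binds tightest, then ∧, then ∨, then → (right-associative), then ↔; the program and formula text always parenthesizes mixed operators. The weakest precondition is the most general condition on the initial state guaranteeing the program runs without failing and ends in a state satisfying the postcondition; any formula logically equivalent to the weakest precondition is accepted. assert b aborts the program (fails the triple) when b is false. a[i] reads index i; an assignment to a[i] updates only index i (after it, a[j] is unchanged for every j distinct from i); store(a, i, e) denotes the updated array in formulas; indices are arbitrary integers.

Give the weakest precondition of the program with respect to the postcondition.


Working backward. After the program, the postcondition y + 4 ≠ 8 → 3*q + 6 ≥ 8 must hold; in canonical form it is y ≠ 4 → 3*q ≥ 2.
Then branch requires y ≠ 4 → 3*q ≥ 2; else branch requires (3*y = 6 ↔ p = 2*buf[4] + 9) ∧ (y ≠ 4 → 3*q ≥ 2).
Before the if: ((y ≤ -13 ∧ q + 3*w ≥ -12) → (y ≠ 4 → 3*q ≥ 2)) ∧ ((¬(y ≤ -13 ∧ q + 3*w ≥ -12)) → ((3*y = 6 ↔ p = 2*buf[4] + 9) ∧ (y ≠ 4 → 3*q ≥ 2)))
Before p := w - 6: ((y ≤ -13 ∧ q + 3*w ≥ -12) → (y ≠ 4 → 3*q ≥ 2)) ∧ ((¬(y ≤ -13 ∧ q + 3*w ≥ -12)) → ((3*y = 6 ↔ w = 2*buf[4] + 15) ∧ (y ≠ 4 → 3*q ≥ 2)))
Before p := w: ((y ≤ -13 ∧ q + 3*w ≥ -12) → (y ≠ 4 → 3*q ≥ 2)) ∧ ((¬(y ≤ -13 ∧ q + 3*w ≥ -12)) → ((3*y = 6 ↔ w = 2*buf[4] + 15) ∧ (y ≠ 4 → 3*q ≥ 2)))
Before skip: ((y ≤ -13 ∧ q + 3*w ≥ -12) → (y ≠ 4 → 3*q ≥ 2)) ∧ ((¬(y ≤ -13 ∧ q + 3*w ≥ -12)) → ((3*y = 6 ↔ w = 2*buf[4] + 15) ∧ (y ≠ 4 → 3*q ≥ 2)))
Answer: WP = ((y ≤ -13 ∧ q + 3*w ≥ -12) → (y ≠ 4 → 3*q ≥ 2)) ∧ ((¬(y ≤ -13 ∧ q + 3*w ≥ -12)) → ((3*y = 6 ↔ w = 2*buf[4] + 15) ∧ (y ≠ 4 → 3*q ≥ 2)))


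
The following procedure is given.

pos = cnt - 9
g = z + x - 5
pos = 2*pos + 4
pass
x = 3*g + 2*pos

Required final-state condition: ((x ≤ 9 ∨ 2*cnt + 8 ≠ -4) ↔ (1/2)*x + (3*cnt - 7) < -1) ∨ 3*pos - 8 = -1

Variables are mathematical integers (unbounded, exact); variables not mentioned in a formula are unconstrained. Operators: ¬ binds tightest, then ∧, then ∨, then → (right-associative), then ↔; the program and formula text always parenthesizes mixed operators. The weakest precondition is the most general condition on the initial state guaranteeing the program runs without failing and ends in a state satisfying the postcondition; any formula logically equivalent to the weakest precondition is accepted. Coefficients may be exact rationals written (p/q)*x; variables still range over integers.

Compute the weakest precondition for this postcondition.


Working backward. After the program, the postcondition ((x ≤ 9 ∨ 2*cnt + 8 ≠ -4) ↔ (1/2)*x + (3*cnt - 7) < -1) ∨ 3*pos - 8 = -1 must hold; in canonical form it is ((x ≤ 9 ∨ 2*cnt ≠ -12) ↔ 3*cnt + (1/2)*x < 6) ∨ 3*pos = 7.
Before x := 3*g + 2*pos: ((3*g + 2*pos ≤ 9 ∨ 2*cnt ≠ -12) ↔ 3*cnt + (3/2)*g + pos < 6) ∨ 3*pos = 7
Before skip: ((3*g + 2*pos ≤ 9 ∨ 2*cnt ≠ -12) ↔ 3*cnt + (3/2)*g + pos < 6) ∨ 3*pos = 7
Before pos := 2*pos + 4: ((3*g + 4*pos ≤ 1 ∨ 2*cnt ≠ -12) ↔ 3*cnt + (3/2)*g + 2*pos < 2) ∨ 6*pos = -5
Before g := z + x - 5: ((4*pos + 3*x + 3*z ≤ 16 ∨ 2*cnt ≠ -12) ↔ 3*cnt + 2*pos + (3/2)*x + (3/2)*z < 19/2) ∨ 6*pos = -5
Before pos := cnt - 9: ((4*cnt + 3*x + 3*z ≤ 52 ∨ 2*cnt ≠ -12) ↔ 5*cnt + (3/2)*x + (3/2)*z < 55/2) ∨ 6*cnt = 49
Answer: WP = ((4*cnt + 3*x + 3*z ≤ 52 ∨ 2*cnt ≠ -12) ↔ 5*cnt + (3/2)*x + (3/2)*z < 55/2) ∨ 6*cnt = 49


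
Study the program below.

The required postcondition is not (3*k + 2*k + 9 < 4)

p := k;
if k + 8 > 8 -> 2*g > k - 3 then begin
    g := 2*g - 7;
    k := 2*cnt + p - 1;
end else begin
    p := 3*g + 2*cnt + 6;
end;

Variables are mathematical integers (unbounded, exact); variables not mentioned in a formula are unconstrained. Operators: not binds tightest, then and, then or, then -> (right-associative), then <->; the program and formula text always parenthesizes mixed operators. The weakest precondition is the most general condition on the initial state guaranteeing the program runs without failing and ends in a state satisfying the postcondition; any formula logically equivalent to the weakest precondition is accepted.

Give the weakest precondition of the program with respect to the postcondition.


Working backward. After the program, the postcondition not (3*k + 2*k + 9 < 4) must hold; in canonical form it is not (5*k < -5).
Then branch requires not (10*cnt + 5*p < 0); else branch requires not (5*k < -5).
Before the if: ((k > 0 -> 2*g > k - 3) -> (not (10*cnt + 5*p < 0))) and ((not (k > 0 -> 2*g > k - 3)) -> (not (5*k < -5)))
Before p := k: ((k > 0 -> 2*g > k - 3) -> (not (10*cnt + 5*k < 0))) and ((not (k > 0 -> 2*g > k - 3)) -> (not (5*k < -5)))
Answer: WP = ((k > 0 -> 2*g > k - 3) -> (not (10*cnt + 5*k < 0))) and ((not (k > 0 -> 2*g > k - 3)) -> (not (5*k < -5)))


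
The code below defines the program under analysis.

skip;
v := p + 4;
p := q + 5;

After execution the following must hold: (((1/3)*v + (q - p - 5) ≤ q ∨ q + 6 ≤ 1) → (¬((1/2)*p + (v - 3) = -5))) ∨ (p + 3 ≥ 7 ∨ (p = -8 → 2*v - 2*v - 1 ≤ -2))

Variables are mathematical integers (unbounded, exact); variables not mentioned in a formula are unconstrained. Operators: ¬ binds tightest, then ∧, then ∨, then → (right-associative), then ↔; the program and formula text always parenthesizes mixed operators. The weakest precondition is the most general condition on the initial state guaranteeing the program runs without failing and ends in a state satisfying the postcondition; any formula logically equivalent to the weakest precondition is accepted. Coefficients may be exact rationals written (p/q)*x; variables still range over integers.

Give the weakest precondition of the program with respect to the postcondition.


Working backward. After the program, the postcondition (((1/3)*v + (q - p - 5) ≤ q ∨ q + 6 ≤ 1) → (¬((1/2)*p + (v - 3) = -5))) ∨ (p + 3 ≥ 7 ∨ (p = -8 → 2*v - 2*v - 1 ≤ -2)) must hold; in canonical form it is (((1/3)*v ≤ p + 5 ∨ q ≤ -5) → (¬((1/2)*p + v = -2))) ∨ p ≥ 4 ∨ (¬(p = -8)).
Before p := q + 5: (((1/3)*v ≤ q + 10 ∨ q ≤ -5) → (¬((1/2)*q + v = -9/2))) ∨ q ≥ -1 ∨ (¬(q = -13))
Before v := p + 4: (((1/3)*p ≤ q + 26/3 ∨ q ≤ -5) → (¬(p + (1/2)*q = -17/2))) ∨ q ≥ -1 ∨ (¬(q = -13))
Before skip: (((1/3)*p ≤ q + 26/3 ∨ q ≤ -5) → (¬(p + (1/2)*q = -17/2))) ∨ q ≥ -1 ∨ (¬(q = -13))
Answer: WP = (((1/3)*p ≤ q + 26/3 ∨ q ≤ -5) → (¬(p + (1/2)*q = -17/2))) ∨ q ≥ -1 ∨ (¬(q = -13))


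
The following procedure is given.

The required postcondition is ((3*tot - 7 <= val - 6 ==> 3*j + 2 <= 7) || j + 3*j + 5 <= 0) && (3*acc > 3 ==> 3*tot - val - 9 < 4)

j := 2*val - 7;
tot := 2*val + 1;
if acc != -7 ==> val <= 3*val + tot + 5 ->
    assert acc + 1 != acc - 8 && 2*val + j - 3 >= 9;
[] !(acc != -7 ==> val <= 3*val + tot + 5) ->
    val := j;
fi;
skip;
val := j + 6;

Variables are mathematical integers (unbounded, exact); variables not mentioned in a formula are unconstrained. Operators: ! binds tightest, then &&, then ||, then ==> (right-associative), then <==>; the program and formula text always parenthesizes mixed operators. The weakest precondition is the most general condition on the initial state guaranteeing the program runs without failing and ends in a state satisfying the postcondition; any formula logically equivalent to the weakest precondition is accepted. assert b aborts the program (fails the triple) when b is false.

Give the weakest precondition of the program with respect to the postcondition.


Working backward. After the program, the postcondition ((3*tot - 7 <= val - 6 ==> 3*j + 2 <= 7) || j + 3*j + 5 <= 0) && (3*acc > 3 ==> 3*tot - val - 9 < 4) must hold; in canonical form it is ((3*tot <= val + 1 ==> 3*j <= 5) || 4*j <= -5) && (3*acc > 3 ==> 3*tot < val + 13).
Before val := j + 6: ((3*tot <= j + 7 ==> 3*j <= 5) || 4*j <= -5) && (3*acc > 3 ==> 3*tot < j + 19)
Before skip: ((3*tot <= j + 7 ==> 3*j <= 5) || 4*j <= -5) && (3*acc > 3 ==> 3*tot < j + 19)
Then branch requires j + 2*val >= 12 && ((3*tot <= j + 7 ==> 3*j <= 5) || 4*j <= -5) && (3*acc > 3 ==> 3*tot < j + 19); else branch requires ((3*tot <= j + 7 ==> 3*j <= 5) || 4*j <= -5) && (3*acc > 3 ==> 3*tot < j + 19).
Before the if: ((acc != -7 ==> tot + 2*val >= -5) ==> (j + 2*val >= 12 && ((3*tot <= j + 7 ==> 3*j <= 5) || 4*j <= -5) && (3*acc > 3 ==> 3*tot < j + 19))) && ((!(acc != -7 ==> tot + 2*val >= -5)) ==> (((3*tot <= j + 7 ==> 3*j <= 5) || 4*j <= -5) && (3*acc > 3 ==> 3*tot < j + 19)))
Before tot := 2*val + 1: ((acc != -7 ==> 4*val >= -6) ==> (j + 2*val >= 12 && ((6*val <= j + 4 ==> 3*j <= 5) || 4*j <= -5) && (3*acc > 3 ==> 6*val < j + 16))) && ((!(acc != -7 ==> 4*val >= -6)) ==> (((6*val <= j + 4 ==> 3*j <= 5) || 4*j <= -5) && (3*acc > 3 ==> 6*val < j + 16)))
Before j := 2*val - 7: ((acc != -7 ==> 4*val >= -6) ==> (4*val >= 19 && ((4*val <= -3 ==> 6*val <= 26) || 8*val <= 23) && (3*acc > 3 ==> 4*val < 9))) && ((!(acc != -7 ==> 4*val >= -6)) ==> (((4*val <= -3 ==> 6*val <= 26) || 8*val <= 23) && (3*acc > 3 ==> 4*val < 9)))
Answer: WP = ((acc != -7 ==> 4*val >= -6) ==> (4*val >= 19 && ((4*val <= -3 ==> 6*val <= 26) || 8*val <= 23) && (3*acc > 3 ==> 4*val < 9))) && ((!(acc != -7 ==> 4*val >= -6)) ==> (((4*val <= -3 ==> 6*val <= 26) || 8*val <= 23) && (3*acc > 3 ==> 4*val < 9)))


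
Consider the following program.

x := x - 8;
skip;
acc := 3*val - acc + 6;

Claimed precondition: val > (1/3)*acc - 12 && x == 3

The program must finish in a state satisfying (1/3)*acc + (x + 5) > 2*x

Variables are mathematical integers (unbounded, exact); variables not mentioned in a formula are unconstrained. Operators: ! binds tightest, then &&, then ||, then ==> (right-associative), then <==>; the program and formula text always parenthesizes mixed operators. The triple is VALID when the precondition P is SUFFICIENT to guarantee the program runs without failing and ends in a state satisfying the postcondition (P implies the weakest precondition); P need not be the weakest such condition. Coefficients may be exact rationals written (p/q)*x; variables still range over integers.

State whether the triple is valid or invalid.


Working backward. After the program, the postcondition (1/3)*acc + (x + 5) > 2*x must hold; in canonical form it is (1/3)*acc > x - 5.
Before acc := 3*val - acc + 6: val > (1/3)*acc + x - 7
Before skip: val > (1/3)*acc + x - 7
Before x := x - 8: val > (1/3)*acc + x - 15
The weakest precondition is val > (1/3)*acc + x - 15.
Check whether val > (1/3)*acc - 12 && x == 3 implies it.
Every state satisfying the precondition satisfies the weakest precondition: the implication holds.
Answer: valid


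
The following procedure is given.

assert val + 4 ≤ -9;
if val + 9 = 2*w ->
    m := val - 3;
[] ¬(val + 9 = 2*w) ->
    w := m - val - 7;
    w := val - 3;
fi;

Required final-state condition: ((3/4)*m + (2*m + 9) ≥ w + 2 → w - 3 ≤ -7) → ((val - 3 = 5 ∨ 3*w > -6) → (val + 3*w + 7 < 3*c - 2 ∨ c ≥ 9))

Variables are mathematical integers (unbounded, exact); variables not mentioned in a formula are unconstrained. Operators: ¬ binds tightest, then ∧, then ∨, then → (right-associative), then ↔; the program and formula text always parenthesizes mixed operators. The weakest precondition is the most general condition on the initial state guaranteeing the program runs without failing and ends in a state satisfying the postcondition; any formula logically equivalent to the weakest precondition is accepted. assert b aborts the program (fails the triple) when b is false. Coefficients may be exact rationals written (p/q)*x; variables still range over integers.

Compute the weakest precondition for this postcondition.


Working backward. After the program, the postcondition ((3/4)*m + (2*m + 9) ≥ w + 2 → w - 3 ≤ -7) → ((val - 3 = 5 ∨ 3*w > -6) → (val + 3*w + 7 < 3*c - 2 ∨ c ≥ 9)) must hold; in canonical form it is ((11/4)*m ≥ w - 7 → w ≤ -4) → ((val = 8 ∨ 3*w > -6) → (val + 3*w < 3*c - 9 ∨ c ≥ 9)).
Then branch requires ((11/4)*val ≥ w + 5/4 → w ≤ -4) → ((val = 8 ∨ 3*w > -6) → (val + 3*w < 3*c - 9 ∨ c ≥ 9)); else branch requires ((11/4)*m ≥ val - 10 → val ≤ -1) → ((val = 8 ∨ 3*val > 3) → (4*val < 3*c ∨ c ≥ 9)).
Before the if: (val = 2*w - 9 → (((11/4)*val ≥ w + 5/4 → w ≤ -4) → ((val = 8 ∨ 3*w > -6) → (val + 3*w < 3*c - 9 ∨ c ≥ 9)))) ∧ ((¬(val = 2*w - 9)) → (((11/4)*m ≥ val - 10 → val ≤ -1) → ((val = 8 ∨ 3*val > 3) → (4*val < 3*c ∨ c ≥ 9))))
Before assert val + 4 ≤ -9: val ≤ -13 ∧ (val = 2*w - 9 → (((11/4)*val ≥ w + 5/4 → w ≤ -4) → ((val = 8 ∨ 3*w > -6) → (val + 3*w < 3*c - 9 ∨ c ≥ 9)))) ∧ ((¬(val = 2*w - 9)) → (((11/4)*m ≥ val - 10 → val ≤ -1) → ((val = 8 ∨ 3*val > 3) → (4*val < 3*c ∨ c ≥ 9))))
Answer: WP = val ≤ -13 ∧ (val = 2*w - 9 → (((11/4)*val ≥ w + 5/4 → w ≤ -4) → ((val = 8 ∨ 3*w > -6) → (val + 3*w < 3*c - 9 ∨ c ≥ 9)))) ∧ ((¬(val = 2*w - 9)) → (((11/4)*m ≥ val - 10 → val ≤ -1) → ((val = 8 ∨ 3*val > 3) → (4*val < 3*c ∨ c ≥ 9))))


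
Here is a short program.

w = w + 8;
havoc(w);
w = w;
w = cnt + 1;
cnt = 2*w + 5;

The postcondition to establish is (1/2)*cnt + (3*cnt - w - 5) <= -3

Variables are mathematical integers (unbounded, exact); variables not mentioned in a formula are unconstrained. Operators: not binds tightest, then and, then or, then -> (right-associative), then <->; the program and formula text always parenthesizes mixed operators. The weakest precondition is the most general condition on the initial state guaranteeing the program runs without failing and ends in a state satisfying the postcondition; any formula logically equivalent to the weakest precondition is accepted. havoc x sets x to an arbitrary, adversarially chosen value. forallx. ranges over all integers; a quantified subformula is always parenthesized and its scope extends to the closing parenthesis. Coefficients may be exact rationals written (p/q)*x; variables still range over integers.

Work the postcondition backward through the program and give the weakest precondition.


Working backward. After the program, the postcondition (1/2)*cnt + (3*cnt - w - 5) <= -3 must hold; in canonical form it is (7/2)*cnt <= w + 2.
Before cnt := 2*w + 5: 6*w <= -31/2
Before w := cnt + 1: 6*cnt <= -43/2
Before w := w: 6*cnt <= -43/2
Before havoc w: 6*cnt <= -43/2
Before w := w + 8: 6*cnt <= -43/2
Answer: WP = 6*cnt <= -43/2


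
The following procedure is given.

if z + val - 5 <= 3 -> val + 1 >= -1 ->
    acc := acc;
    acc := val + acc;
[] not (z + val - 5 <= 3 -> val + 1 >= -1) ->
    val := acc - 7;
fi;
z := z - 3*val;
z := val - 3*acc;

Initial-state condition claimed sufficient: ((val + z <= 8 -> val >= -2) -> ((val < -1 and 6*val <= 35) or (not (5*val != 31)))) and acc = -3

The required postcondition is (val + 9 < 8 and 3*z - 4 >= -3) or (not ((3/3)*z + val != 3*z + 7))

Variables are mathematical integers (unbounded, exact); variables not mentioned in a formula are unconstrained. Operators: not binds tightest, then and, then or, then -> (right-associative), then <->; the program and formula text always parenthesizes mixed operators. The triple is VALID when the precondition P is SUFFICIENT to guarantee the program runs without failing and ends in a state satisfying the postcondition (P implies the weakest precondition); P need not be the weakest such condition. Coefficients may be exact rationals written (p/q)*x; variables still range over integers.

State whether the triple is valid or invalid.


Working backward. After the program, the postcondition (val + 9 < 8 and 3*z - 4 >= -3) or (not ((3/3)*z + val != 3*z + 7)) must hold; in canonical form it is (val < -1 and 3*z >= 1) or (not (val != 2*z + 7)).
Before z := val - 3*acc: (val < -1 and 3*val >= 9*acc + 1) or (not (6*acc != val + 7))
Before z := z - 3*val: (val < -1 and 3*val >= 9*acc + 1) or (not (6*acc != val + 7))
Then branch requires (val < -1 and 9*acc + 6*val <= -1) or (not (6*acc + 5*val != 7)); else branch requires (acc < 6 and 6*acc <= -22) or (not (5*acc != 0)).
Before the if: ((val + z <= 8 -> val >= -2) -> ((val < -1 and 9*acc + 6*val <= -1) or (not (6*acc + 5*val != 7)))) and ((not (val + z <= 8 -> val >= -2)) -> ((acc < 6 and 6*acc <= -22) or (not (5*acc != 0))))
The weakest precondition is ((val + z <= 8 -> val >= -2) -> ((val < -1 and 9*acc + 6*val <= -1) or (not (6*acc + 5*val != 7)))) and ((not (val + z <= 8 -> val >= -2)) -> ((acc < 6 and 6*acc <= -22) or (not (5*acc != 0)))).
Check whether ((val + z <= 8 -> val >= -2) -> ((val < -1 and 6*val <= 35) or (not (5*val != 31)))) and acc = -3 implies it.
Countermodel: at the initial state acc = -3, val = -3, z = 11, the precondition holds but the weakest precondition fails.
Answer: invalid


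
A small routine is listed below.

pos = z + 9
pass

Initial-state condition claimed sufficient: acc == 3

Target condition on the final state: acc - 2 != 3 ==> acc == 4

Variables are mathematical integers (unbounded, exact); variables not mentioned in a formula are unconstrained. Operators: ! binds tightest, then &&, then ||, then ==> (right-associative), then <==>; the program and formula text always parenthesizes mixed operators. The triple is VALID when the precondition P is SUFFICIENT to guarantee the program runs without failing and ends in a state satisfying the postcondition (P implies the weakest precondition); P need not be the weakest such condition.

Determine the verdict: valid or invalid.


Working backward. After the program, the postcondition acc - 2 != 3 ==> acc == 4 must hold; in canonical form it is acc != 5 ==> acc == 4.
Before skip: acc != 5 ==> acc == 4
Before pos := z + 9: acc != 5 ==> acc == 4
The weakest precondition is acc != 5 ==> acc == 4.
Check whether acc == 3 implies it.
Countermodel: at the initial state acc = 3, the precondition holds but the weakest precondition fails.
Answer: invalid
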